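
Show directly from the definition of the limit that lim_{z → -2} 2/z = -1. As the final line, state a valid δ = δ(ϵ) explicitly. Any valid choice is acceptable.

Fix ϵ > 0. We seek δ > 0 such that 0 < |z + 2| < δ implies |2/z + 1| < ϵ.
|2/z + 1| = 2·|-2 − z|/(2·|z|) = 2|z + 2|/(2|z|).
Restrict δ ≤ 1. Then |z + 2| < 1 gives |z| > 1, so 2|z| > 2.
Then |2/z + 1| < 2|z + 2|/2, which is < ϵ when |z + 2| < ϵ.
Take δ = min(1, ϵ). Then 0 < |z + 2| < δ gives both |z + 2| < 1 and |z + 2| < ϵ, so |2/z + 1| < ϵ.

δ = min(1, ϵ)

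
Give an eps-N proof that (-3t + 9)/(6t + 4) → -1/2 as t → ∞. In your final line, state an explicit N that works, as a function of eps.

N = (11/6)/eps

Let eps > 0 be given. We seek N > 0 such that t > N implies |(-3t + 9)/(6t + 4) + 1/2| < eps.
(-3t + 9)/(6t + 4) + 1/2 = (6(-3t + 9) − (-3)(6t + 4)) / (6(6t + 4)) = 66/(6(6t + 4)).
For t > 0 we have 6t + 4 > 6t, so |(-3t + 9)/(6t + 4) + 1/2| = 66/(6(6t + 4)) < 66/(6·6t) = (11/6)/t.
Thus |(-3t + 9)/(6t + 4) + 1/2| < eps whenever t > (11/6)/eps.
Take N = (11/6)/eps. If t > N then |(-3t + 9)/(6t + 4) + 1/2| < (11/6)/t < eps.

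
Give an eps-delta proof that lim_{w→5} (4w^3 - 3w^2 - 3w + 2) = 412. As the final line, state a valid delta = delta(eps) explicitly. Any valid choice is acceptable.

delta = min(1, eps/328)

Let eps > 0 be given. We want delta > 0 such that 0 < |w − 5| < delta implies |(4w^3 - 3w^2 - 3w + 2) − 412| < eps.
(4w^3 - 3w^2 - 3w + 2) − 412 = 4w^3 - 3w^2 - 3w - 410 = (w − 5)(4w^2 + 17w + 82).
So |(4w^3 - 3w^2 - 3w + 2) − 412| = |w − 5|·|4w^2 + 17w + 82|.
Require delta ≤ 1. Then |w − 5| < 1 gives |w| < 6, and by the triangle inequality |4w^2 + 17w + 82| ≤ 4·6^2 + 17·6 + 82 = 328.
Hence |(4w^3 - 3w^2 - 3w + 2) − 412| ≤ 328|w − 5| < eps provided |w − 5| < eps/328.
Choosing delta = min(1, eps/328) ensures both conditions, hence |(4w^3 - 3w^2 - 3w + 2) − 412| < eps.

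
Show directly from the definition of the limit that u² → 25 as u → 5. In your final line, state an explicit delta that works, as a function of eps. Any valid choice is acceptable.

Suppose eps > 0. We seek delta > 0 with 0 < |u − 5| < delta ⇒ |u² − 25| < eps.
Factor: u² − 25 = (u − 5)(u + 5), so |u² − 25| = |u − 5|·|u + 5|.
Restrict delta ≤ 1. Then |u − 5| < 1 gives |u| < 6, so by the triangle inequality |u + 5| ≤ 6 + 5 = 11.
Hence |u² − 25| ≤ 11|u − 5|, which is < eps once |u − 5| < eps/11.
Take delta = min(1, eps/11). If 0 < |u − 5| < delta then both bounds hold and |u² − 25| ≤ 11|u − 5| < 11·(eps/11) = eps.

delta = min(1, eps/11)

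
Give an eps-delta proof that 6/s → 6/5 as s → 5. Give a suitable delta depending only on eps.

delta = min(5/2, (25/12)eps)

Fix eps > 0. We seek delta > 0 such that 0 < |s − 5| < delta implies |6/s − (6/5)| < eps.
|6/s − (6/5)| = 6·|5 − s|/(5·|s|) = 6|s − 5|/(5|s|).
Restrict delta ≤ 5/2. Then |s − 5| < 5/2 gives |s| > 5/2, so 5|s| > 25/2.
Then |6/s − (6/5)| < 6|s − 5|/(25/2), which is < eps when |s − 5| < (25/12)eps.
Take delta = min(5/2, (25/12)eps). Then 0 < |s − 5| < delta gives both |s − 5| < 5/2 and |s − 5| < (25/12)eps, so |6/s − (6/5)| < eps.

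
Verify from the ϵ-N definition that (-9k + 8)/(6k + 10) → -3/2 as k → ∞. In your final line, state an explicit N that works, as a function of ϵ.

Let ϵ > 0. For k ≥ 1, |(-9k + 8)/(6k + 10) + 3/2| = |138|/(6(6k + 10)) = 138/(6(6k + 10)).
Since 6k + 10 ≥ 6k for k ≥ 1, this is ≤ 138/(6·6k) = (23/6)/k.
So |(-9k + 8)/(6k + 10) + 3/2| < ϵ whenever k > (23/6)/ϵ.
Take N = (23/6)/ϵ. If k > N then |(-9k + 8)/(6k + 10) + 3/2| ≤ (23/6)/k < ϵ.

N = (23/6)/ϵ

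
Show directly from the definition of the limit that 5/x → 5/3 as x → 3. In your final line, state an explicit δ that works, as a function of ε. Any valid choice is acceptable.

δ = min(3/2, (9/10)ε)

Let ε > 0. We seek δ > 0 such that 0 < |x − 3| < δ implies |5/x − (5/3)| < ε.
|5/x − (5/3)| = 5·|3 − x|/(3·|x|) = 5|x − 3|/(3|x|).
Restrict δ ≤ 3/2. Then |x − 3| < 3/2 gives |x| > 3/2, so 3|x| > 9/2.
Then |5/x − (5/3)| < 5|x − 3|/(9/2), which is < ε when |x − 3| < (9/10)ε.
Take δ = min(3/2, (9/10)ε). Then 0 < |x − 3| < δ gives both |x − 3| < 3/2 and |x − 3| < (9/10)ε, so |5/x − (5/3)| < ε.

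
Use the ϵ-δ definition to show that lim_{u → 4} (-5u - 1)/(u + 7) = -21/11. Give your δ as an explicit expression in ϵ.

δ = min(11/2, (121/68)ϵ)

Let ϵ > 0 be given. We want δ > 0 with 0 < |u − 4| < δ ⇒ |(-5u - 1)/(u + 7) + 21/11| < ϵ.
Combining over a common denominator, (-5u - 1)/(u + 7) + 21/11 = [(-5u - 1)·11 − (-21)·(u + 7)] / [11·(u + 7)] = -34(u − 4) / (11(u + 7)).
So |(-5u - 1)/(u + 7) + 21/11| = 34|u − 4| / (11·|u + 7|).
Restrict δ ≤ 11/2. Then |u − 4| < 11/2 gives |u + 7| = |(u − 4) + 11| ≥ 11 − 11/2 = 11/2.
Hence |(-5u - 1)/(u + 7) + 21/11| < 34|u − 4|/(11·(11/2)) = (68/121)|u − 4|, which is < ϵ once |u − 4| < (121/68)ϵ.
Take δ = min(11/2, (121/68)ϵ). Then 0 < |u − 4| < δ forces both bounds, so |(-5u - 1)/(u + 7) + 21/11| < ϵ.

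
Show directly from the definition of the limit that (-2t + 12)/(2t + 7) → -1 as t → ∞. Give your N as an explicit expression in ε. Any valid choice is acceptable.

Suppose ε > 0. We seek N > 0 such that t > N implies |(-2t + 12)/(2t + 7) + 1| < ε.
(-2t + 12)/(2t + 7) + 1 = (2(-2t + 12) − (-2)(2t + 7)) / (2(2t + 7)) = 38/(2(2t + 7)).
For t > 0 we have 2t + 7 > 2t, so |(-2t + 12)/(2t + 7) + 1| = 38/(2(2t + 7)) < 38/(2·2t) = (19/2)/t.
Thus |(-2t + 12)/(2t + 7) + 1| < ε whenever t > (19/2)/ε.
Take N = (19/2)/ε. If t > N then |(-2t + 12)/(2t + 7) + 1| < (19/2)/t < ε.

N = (19/2)/ε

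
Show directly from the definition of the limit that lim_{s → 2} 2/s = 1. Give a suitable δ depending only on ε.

Let ε > 0 be given. We seek δ > 0 such that 0 < |s − 2| < δ implies |2/s − 1| < ε.
|2/s − 1| = 2·|2 − s|/(2·|s|) = 2|s − 2|/(2|s|).
Require δ ≤ 1 so that |s| > 2 − 1 = 1, hence 2|s| > 2.
Then |2/s − 1| < 2|s − 2|/2, which is < ε when |s − 2| < ε.
Take δ = min(1, ε). Then 0 < |s − 2| < δ gives both |s − 2| < 1 and |s − 2| < ε, so |2/s − 1| < ε.

δ = min(1, ε)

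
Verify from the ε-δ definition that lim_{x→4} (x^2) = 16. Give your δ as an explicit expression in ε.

Fix ε > 0. We seek δ > 0 with 0 < |x − 4| < δ ⇒ |x^2 − 16| < ε.
Factor: x^2 − 16 = (x − 4)(x + 4), so |x^2 − 16| = |x − 4|·|x + 4|.
Impose δ ≤ 2 so that |x| < 6; then |x + 4| ≤ 10.
Hence |x^2 − 16| ≤ 10|x − 4|, which is < ε once |x − 4| < ε/10.
Take δ = min(2, ε/10). If 0 < |x − 4| < δ then both bounds hold and |x^2 − 16| ≤ 10|x − 4| < 10·(ε/10) = ε.

δ = min(2, ε/10)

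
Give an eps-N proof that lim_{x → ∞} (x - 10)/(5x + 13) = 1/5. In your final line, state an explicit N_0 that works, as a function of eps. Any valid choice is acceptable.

Let eps > 0 be given. We seek N_0 > 0 such that x > N_0 implies |(x - 10)/(5x + 13) − (1/5)| < eps.
(x - 10)/(5x + 13) − (1/5) = (5(x - 10) − (5x + 13)) / (5(5x + 13)) = -63/(5(5x + 13)).
For x > 0 we have 5x + 13 > 5x, so |(x - 10)/(5x + 13) − (1/5)| = 63/(5(5x + 13)) < 63/(5·5x) = (63/25)/x.
Thus |(x - 10)/(5x + 13) − (1/5)| < eps whenever x > (63/25)/eps.
Take N_0 = (63/25)/eps. If x > N_0 then |(x - 10)/(5x + 13) − (1/5)| < (63/25)/x < eps.

N_0 = (63/25)/eps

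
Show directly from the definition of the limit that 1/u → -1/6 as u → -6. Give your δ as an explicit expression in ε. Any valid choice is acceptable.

δ = min(3, 18ε)

Let ε > 0 be given. We seek δ > 0 such that 0 < |u + 6| < δ implies |1/u + 1/6| < ε.
|1/u + 1/6| = |-6 − u|/(6·|u|) = |u + 6|/(6|u|).
Restrict δ ≤ 3. Then |u + 6| < 3 gives |u| > 3, so 6|u| > 18.
Then |1/u + 1/6| < |u + 6|/18, which is < ε when |u + 6| < 18ε.
Take δ = min(3, 18ε). Then 0 < |u + 6| < δ gives both |u + 6| < 3 and |u + 6| < 18ε, so |1/u + 1/6| < ε.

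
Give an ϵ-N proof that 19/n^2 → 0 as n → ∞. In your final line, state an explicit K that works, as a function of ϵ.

K = (19/ϵ)^{1/2}

Fix ϵ > 0. For n ≥ 1, |19/n^2 − 0| = 19/n^2.
19/n^2 < ϵ ⇔ n^2 > 19/ϵ ⇔ n > (19/ϵ)^{1/2}.
Take K = (19/ϵ)^{1/2}. Then n > K implies 19/n^2 < ϵ.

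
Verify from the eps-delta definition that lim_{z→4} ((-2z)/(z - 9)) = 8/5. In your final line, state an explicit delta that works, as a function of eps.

delta = min(5/2, (25/36)eps)

Fix eps > 0. We want delta > 0 with 0 < |z − 4| < delta ⇒ |(-2z)/(z - 9) − (8/5)| < eps.
Combining over a common denominator, (-2z)/(z - 9) − (8/5) = [(-2z)·(-5) − (-8)·(z - 9)] / [(-5)·(z - 9)] = 18(z − 4) / ((-5)(z - 9)).
So |(-2z)/(z - 9) − (8/5)| = 18|z − 4| / (5·|z − 9|).
Restrict delta ≤ 5/2. Then |z − 4| < 5/2 gives |z − 9| = |(z − 4) + (-5)| ≥ 5 − 5/2 = 5/2.
Hence |(-2z)/(z - 9) − (8/5)| < 18|z − 4|/(5·(5/2)) = (36/25)|z − 4|, which is < eps once |z − 4| < (25/36)eps.
Take delta = min(5/2, (25/36)eps). Then 0 < |z − 4| < delta forces both bounds, so |(-2z)/(z - 9) − (8/5)| < eps.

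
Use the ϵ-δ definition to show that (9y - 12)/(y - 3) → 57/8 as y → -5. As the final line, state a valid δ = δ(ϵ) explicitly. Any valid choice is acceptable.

δ = min(4, (32/15)ϵ)

Let ϵ > 0 be given. We want δ > 0 with 0 < |y + 5| < δ ⇒ |(9y - 12)/(y - 3) − (57/8)| < ϵ.
Combining over a common denominator, (9y - 12)/(y - 3) − (57/8) = [(9y - 12)·(-8) − (-57)·(y - 3)] / [(-8)·(y - 3)] = -15(y + 5) / ((-8)(y - 3)).
So |(9y - 12)/(y - 3) − (57/8)| = 15|y + 5| / (8·|y − 3|).
Restrict δ ≤ 4. Then |y + 5| < 4 gives |y − 3| = |(y + 5) + (-8)| ≥ 8 − 4 = 4.
Hence |(9y - 12)/(y - 3) − (57/8)| < 15|y + 5|/(8·4) = (15/32)|y + 5|, which is < ϵ once |y + 5| < (32/15)ϵ.
Take δ = min(4, (32/15)ϵ). Then 0 < |y + 5| < δ forces both bounds, so |(9y - 12)/(y - 3) − (57/8)| < ϵ.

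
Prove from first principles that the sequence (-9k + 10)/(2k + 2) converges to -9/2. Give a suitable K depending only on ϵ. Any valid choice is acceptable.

Let ϵ > 0. For k ≥ 1, |(-9k + 10)/(2k + 2) + 9/2| = |38|/(2(2k + 2)) = 38/(2(2k + 2)).
Since 2k + 2 ≥ 2k for k ≥ 1, this is ≤ 38/(2·2k) = (19/2)/k.
So |(-9k + 10)/(2k + 2) + 9/2| < ϵ whenever k > (19/2)/ϵ.
Take K = (19/2)/ϵ. If k > K then |(-9k + 10)/(2k + 2) + 9/2| ≤ (19/2)/k < ϵ.

K = (19/2)/ϵ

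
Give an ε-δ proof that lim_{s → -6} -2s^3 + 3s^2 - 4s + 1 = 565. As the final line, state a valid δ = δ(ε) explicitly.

Fix ε > 0. We want δ > 0 such that 0 < |s + 6| < δ implies |(-2s^3 + 3s^2 - 4s + 1) − 565| < ε.
(-2s^3 + 3s^2 - 4s + 1) − 565 = -2s^3 + 3s^2 - 4s - 564 = (s + 6)(-2s^2 + 15s - 94).
So |(-2s^3 + 3s^2 - 4s + 1) − 565| = |s + 6|·|-2s^2 + 15s - 94|.
Assume first that |s + 6| < 2, so |s| < 8. Then |-2s^2 + 15s - 94| ≤ 2·8^2 + 15·8 + 94 = 342.
Hence |(-2s^3 + 3s^2 - 4s + 1) − 565| ≤ 342|s + 6| < ε provided |s + 6| < ε/342.
Take δ = min(2, ε/342). Then 0 < |s + 6| < δ gives both |s + 6| < 2 and |s + 6| < ε/342, so |(-2s^3 + 3s^2 - 4s + 1) − 565| < ε.

δ = min(2, ε/342)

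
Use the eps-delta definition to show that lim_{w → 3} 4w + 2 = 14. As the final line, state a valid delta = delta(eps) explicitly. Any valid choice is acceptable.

Let eps > 0. We need delta > 0 so that 0 < |w − 3| < delta implies |(4w + 2) − 14| < eps.
Since (4w + 2) − 14 = 4(w − 3), we have |(4w + 2) − 14| = 4|w − 3|.
Thus it suffices that |w − 3| < eps/4.
Choosing delta = eps/4 gives |(4w + 2) − 14| = 4|w − 3| < eps whenever |w − 3| < delta.

delta = eps/4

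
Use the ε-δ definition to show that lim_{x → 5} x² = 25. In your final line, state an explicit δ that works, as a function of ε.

Suppose ε > 0. We seek δ > 0 with 0 < |x − 5| < δ ⇒ |x² − 25| < ε.
Factor: x² − 25 = (x − 5)(x + 5), so |x² − 25| = |x − 5|·|x + 5|.
Restrict δ ≤ 1. Then |x − 5| < 1 gives |x| < 6, so by the triangle inequality |x + 5| ≤ 6 + 5 = 11.
Hence |x² − 25| ≤ 11|x − 5|, which is < ε once |x − 5| < ε/11.
Take δ = min(1, ε/11). If 0 < |x − 5| < δ then both bounds hold and |x² − 25| ≤ 11|x − 5| < 11·(ε/11) = ε.

δ = min(1, ε/11)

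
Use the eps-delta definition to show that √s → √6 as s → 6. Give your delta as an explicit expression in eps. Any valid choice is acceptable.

delta = min(6, √6·eps)

Suppose eps > 0. We want delta > 0 such that 0 < |s − 6| < delta implies |√s − √6| < eps.
Multiplying by the conjugate, |√s − √6| = |s − 6|/(√s + √6).
Restrict delta ≤ 6 so that |s − 6| < 6 forces s > 0, and then √s + √6 > √6.
Hence |√s − √6| < |s − 6|/√6, which is < eps once |s − 6| < √6·eps.
Take delta = min(6, √6·eps). If 0 < |s − 6| < delta then s > 0 and |√s − √6| < |s − 6|/√6 < eps.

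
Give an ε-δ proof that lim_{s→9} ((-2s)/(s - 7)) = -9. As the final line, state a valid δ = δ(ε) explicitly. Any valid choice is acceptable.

Let ε > 0. We want δ > 0 with 0 < |s − 9| < δ ⇒ |(-2s)/(s - 7) + 9| < ε.
Combining over a common denominator, (-2s)/(s - 7) + 9 = [(-2s)·2 − (-18)·(s - 7)] / [2·(s - 7)] = 14(s − 9) / (2(s - 7)).
So |(-2s)/(s - 7) + 9| = 14|s − 9| / (2·|s − 7|).
Restrict δ ≤ 1. Then |s − 9| < 1 gives |s − 7| = |(s − 9) + 2| ≥ 2 − 1 = 1.
Hence |(-2s)/(s - 7) + 9| < 14|s − 9|/(2·1) = 7|s − 9|, which is < ε once |s − 9| < (1/7)ε.
Take δ = min(1, (1/7)ε). Then 0 < |s − 9| < δ forces both bounds, so |(-2s)/(s - 7) + 9| < ε.

δ = min(1, (1/7)ε)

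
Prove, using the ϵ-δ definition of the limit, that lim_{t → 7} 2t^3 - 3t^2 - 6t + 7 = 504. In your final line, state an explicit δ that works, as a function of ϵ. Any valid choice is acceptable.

δ = min(1, ϵ/287)

Let ϵ > 0 be given. We want δ > 0 such that 0 < |t − 7| < δ implies |(2t^3 - 3t^2 - 6t + 7) − 504| < ϵ.
(2t^3 - 3t^2 - 6t + 7) − 504 = 2t^3 - 3t^2 - 6t - 497 = (t − 7)(2t^2 + 11t + 71).
So |(2t^3 - 3t^2 - 6t + 7) − 504| = |t − 7|·|2t^2 + 11t + 71|.
Require δ ≤ 1. Then |t − 7| < 1 gives |t| < 8, and by the triangle inequality |2t^2 + 11t + 71| ≤ 2·8^2 + 11·8 + 71 = 287.
Hence |(2t^3 - 3t^2 - 6t + 7) − 504| ≤ 287|t − 7| < ϵ provided |t − 7| < ϵ/287.
Take δ = min(1, ϵ/287). Then 0 < |t − 7| < δ gives both |t − 7| < 1 and |t − 7| < ϵ/287, so |(2t^3 - 3t^2 - 6t + 7) − 504| < ϵ.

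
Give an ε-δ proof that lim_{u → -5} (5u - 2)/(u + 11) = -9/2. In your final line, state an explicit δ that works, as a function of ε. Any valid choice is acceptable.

Let ε > 0. We want δ > 0 with 0 < |u + 5| < δ ⇒ |(5u - 2)/(u + 11) + 9/2| < ε.
Combining over a common denominator, (5u - 2)/(u + 11) + 9/2 = [(5u - 2)·6 − (-27)·(u + 11)] / [6·(u + 11)] = 57(u + 5) / (6(u + 11)).
So |(5u - 2)/(u + 11) + 9/2| = 57|u + 5| / (6·|u + 11|).
Require δ ≤ 3, so |u + 11| ≥ |6| − |u + 5| > 6 − 3 = 3.
Hence |(5u - 2)/(u + 11) + 9/2| < 57|u + 5|/(6·3) = (19/6)|u + 5|, which is < ε once |u + 5| < (6/19)ε.
Take δ = min(3, (6/19)ε). Then 0 < |u + 5| < δ forces both bounds, so |(5u - 2)/(u + 11) + 9/2| < ε.

δ = min(3, (6/19)ε)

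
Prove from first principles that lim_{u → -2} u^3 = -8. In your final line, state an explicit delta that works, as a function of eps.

Let eps > 0 be given. We seek delta > 0 with 0 < |u + 2| < delta ⇒ |u^3 + 8| < eps.
Factor: u^3 + 8 = (u + 2)(u^2 - 2u + 4), so |u^3 + 8| = |u + 2|·|u^2 - 2u + 4|.
Restrict delta ≤ 1. Then |u + 2| < 1 gives |u| < 3, so by the triangle inequality |u^2 - 2u + 4| ≤ 3^2 + 2·3 + 4 = 19.
Hence |u^3 + 8| ≤ 19|u + 2|, which is < eps once |u + 2| < eps/19.
Take delta = min(1, eps/19). If 0 < |u + 2| < delta then both bounds hold and |u^3 + 8| ≤ 19|u + 2| < 19·(eps/19) = eps.

delta = min(1, eps/19)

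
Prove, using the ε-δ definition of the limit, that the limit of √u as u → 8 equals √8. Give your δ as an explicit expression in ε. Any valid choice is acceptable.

Let ε > 0 be given. We want δ > 0 such that 0 < |u − 8| < δ implies |√u − √8| < ε.
Multiplying by the conjugate, |√u − √8| = |u − 8|/(√u + √8).
Restrict δ ≤ 8 so that |u − 8| < 8 forces u > 0, and then √u + √8 > √8.
Hence |√u − √8| < |u − 8|/√8, which is < ε once |u − 8| < √8·ε.
Take δ = min(8, √8·ε). If 0 < |u − 8| < δ then u > 0 and |√u − √8| < |u − 8|/√8 < ε.

δ = min(8, √8·ε)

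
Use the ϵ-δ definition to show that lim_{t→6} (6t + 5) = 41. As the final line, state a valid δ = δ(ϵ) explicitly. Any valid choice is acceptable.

Suppose ϵ > 0. We need δ > 0 so that 0 < |t − 6| < δ implies |(6t + 5) − 41| < ϵ.
|(6t + 5) − 41| = |6t - 36| = 6|t − 6|.
Thus it suffices that |t − 6| < ϵ/6.
Choosing δ = ϵ/6 gives |(6t + 5) − 41| = 6|t − 6| < ϵ whenever |t − 6| < δ.

δ = ϵ/6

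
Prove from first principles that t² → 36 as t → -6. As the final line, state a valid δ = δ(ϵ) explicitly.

δ = min(1, ϵ/13)

Let ϵ > 0 be given. We seek δ > 0 with 0 < |t + 6| < δ ⇒ |t² − 36| < ϵ.
Factor: t² − 36 = (t + 6)(t - 6), so |t² − 36| = |t + 6|·|t - 6|.
Restrict δ ≤ 1. Then |t + 6| < 1 gives |t| < 7, so by the triangle inequality |t - 6| ≤ 7 + 6 = 13.
Hence |t² − 36| ≤ 13|t + 6|, which is < ϵ once |t + 6| < ϵ/13.
Take δ = min(1, ϵ/13). If 0 < |t + 6| < δ then both bounds hold and |t² − 36| ≤ 13|t + 6| < 13·(ϵ/13) = ϵ.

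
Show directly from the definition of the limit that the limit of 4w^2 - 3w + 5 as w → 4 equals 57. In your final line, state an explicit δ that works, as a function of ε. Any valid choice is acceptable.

Fix ε > 0. We want δ > 0 such that 0 < |w − 4| < δ implies |(4w^2 - 3w + 5) − 57| < ε.
(4w^2 - 3w + 5) − 57 = 4w^2 - 3w - 52 = (w − 4)(4w + 13).
So |(4w^2 - 3w + 5) − 57| = |w − 4|·|4w + 13|.
Assume first that |w − 4| < 2, so |w| < 6. Then |4w + 13| ≤ 4·6 + 13 = 37.
Hence |(4w^2 - 3w + 5) − 57| ≤ 37|w − 4| < ε provided |w − 4| < ε/37.
Choosing δ = min(2, ε/37) ensures both conditions, hence |(4w^2 - 3w + 5) − 57| < ε.

δ = min(2, ε/37)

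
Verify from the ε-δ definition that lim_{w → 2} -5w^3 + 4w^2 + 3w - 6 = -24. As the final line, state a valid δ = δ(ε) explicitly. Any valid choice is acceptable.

δ = min(1, ε/72)

Let ε > 0 be given. We want δ > 0 such that 0 < |w − 2| < δ implies |(-5w^3 + 4w^2 + 3w - 6) + 24| < ε.
(-5w^3 + 4w^2 + 3w - 6) + 24 = -5w^3 + 4w^2 + 3w + 18 = (w − 2)(-5w^2 - 6w - 9).
So |(-5w^3 + 4w^2 + 3w - 6) + 24| = |w − 2|·|-5w^2 - 6w - 9|.
Require δ ≤ 1. Then |w − 2| < 1 gives |w| < 3, and by the triangle inequality |-5w^2 - 6w - 9| ≤ 5·3^2 + 6·3 + 9 = 72.
Hence |(-5w^3 + 4w^2 + 3w - 6) + 24| ≤ 72|w − 2| < ε provided |w − 2| < ε/72.
Choosing δ = min(1, ε/72) ensures both conditions, hence |(-5w^3 + 4w^2 + 3w - 6) + 24| < ε.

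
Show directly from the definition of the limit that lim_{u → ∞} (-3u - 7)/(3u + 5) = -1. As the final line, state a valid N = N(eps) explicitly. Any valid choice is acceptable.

Fix eps > 0. We seek N > 0 such that u > N implies |(-3u - 7)/(3u + 5) + 1| < eps.
(-3u - 7)/(3u + 5) + 1 = (3(-3u - 7) − (-3)(3u + 5)) / (3(3u + 5)) = -6/(3(3u + 5)).
For u > 0 we have 3u + 5 > 3u, so |(-3u - 7)/(3u + 5) + 1| = 6/(3(3u + 5)) < 6/(3·3u) = (2/3)/u.
Thus |(-3u - 7)/(3u + 5) + 1| < eps whenever u > (2/3)/eps.
Take N = (2/3)/eps. If u > N then |(-3u - 7)/(3u + 5) + 1| < (2/3)/u < eps.

N = (2/3)/eps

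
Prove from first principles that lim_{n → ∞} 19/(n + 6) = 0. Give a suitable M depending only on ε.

M = 19/ε

Let ε > 0 be given. For n ≥ 1, |19/(n + 6) − 0| = 19/(n + 6) ≤ 19/n.
We need 19/n < ε, i.e. n > 19/ε.
Take M = 19/ε. If n > M then |19/(n + 6)| ≤ 19/n < ε.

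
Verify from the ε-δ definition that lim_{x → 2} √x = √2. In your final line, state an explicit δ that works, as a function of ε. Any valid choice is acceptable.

Let ε > 0. We want δ > 0 such that 0 < |x − 2| < δ implies |√x − √2| < ε.
Rationalise: √x − √2 = (x − 2)/(√x + √2), so |√x − √2| = |x − 2|/(√x + √2).
Restrict δ ≤ 2 so that |x − 2| < 2 forces x > 0, and then √x + √2 > √2.
Hence |√x − √2| < |x − 2|/√2, which is < ε once |x − 2| < √2·ε.
Take δ = min(2, √2·ε). If 0 < |x − 2| < δ then x > 0 and |√x − √2| < |x − 2|/√2 < ε.

δ = min(2, √2·ε)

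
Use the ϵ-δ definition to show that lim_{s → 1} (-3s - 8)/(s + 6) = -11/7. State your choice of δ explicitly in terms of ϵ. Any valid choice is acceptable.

Let ϵ > 0 be given. We want δ > 0 with 0 < |s − 1| < δ ⇒ |(-3s - 8)/(s + 6) + 11/7| < ϵ.
Combining over a common denominator, (-3s - 8)/(s + 6) + 11/7 = [(-3s - 8)·7 − (-11)·(s + 6)] / [7·(s + 6)] = -10(s − 1) / (7(s + 6)).
So |(-3s - 8)/(s + 6) + 11/7| = 10|s − 1| / (7·|s + 6|).
Restrict δ ≤ 7/2. Then |s − 1| < 7/2 gives |s + 6| = |(s − 1) + 7| ≥ 7 − 7/2 = 7/2.
Hence |(-3s - 8)/(s + 6) + 11/7| < 10|s − 1|/(7·(7/2)) = (20/49)|s − 1|, which is < ϵ once |s − 1| < (49/20)ϵ.
Take δ = min(7/2, (49/20)ϵ). Then 0 < |s − 1| < δ forces both bounds, so |(-3s - 8)/(s + 6) + 11/7| < ϵ.

δ = min(7/2, (49/20)ϵ)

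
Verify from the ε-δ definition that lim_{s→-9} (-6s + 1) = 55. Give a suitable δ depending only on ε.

Let ε > 0 be given. We need δ > 0 so that 0 < |s + 9| < δ implies |(-6s + 1) − 55| < ε.
Since (-6s + 1) − 55 = -6(s + 9), we have |(-6s + 1) − 55| = 6|s + 9|.
So 6|s + 9| < ε exactly when |s + 9| < ε/6.
Take δ = ε/6. If 0 < |s + 9| < δ then |(-6s + 1) − 55| = 6|s + 9| < 6·(ε/6) = ε.

δ = ε/6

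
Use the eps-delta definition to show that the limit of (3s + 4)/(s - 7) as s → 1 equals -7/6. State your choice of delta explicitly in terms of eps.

Let eps > 0. We want delta > 0 with 0 < |s − 1| < delta ⇒ |(3s + 4)/(s - 7) + 7/6| < eps.
Combining over a common denominator, (3s + 4)/(s - 7) + 7/6 = [(3s + 4)·(-6) − 7·(s - 7)] / [(-6)·(s - 7)] = -25(s − 1) / ((-6)(s - 7)).
So |(3s + 4)/(s - 7) + 7/6| = 25|s − 1| / (6·|s − 7|).
Require delta ≤ 3, so |s − 7| ≥ |-6| − |s − 1| > 6 − 3 = 3.
Hence |(3s + 4)/(s - 7) + 7/6| < 25|s − 1|/(6·3) = (25/18)|s − 1|, which is < eps once |s − 1| < (18/25)eps.
Take delta = min(3, (18/25)eps). Then 0 < |s − 1| < delta forces both bounds, so |(3s + 4)/(s - 7) + 7/6| < eps.

delta = min(3, (18/25)eps)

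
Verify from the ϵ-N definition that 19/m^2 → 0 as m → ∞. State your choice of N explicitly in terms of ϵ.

Let ϵ > 0. For m ≥ 1, |19/m^2 − 0| = 19/m^2.
19/m^2 < ϵ ⇔ m^2 > 19/ϵ ⇔ m > (19/ϵ)^{1/2}.
Take N = (19/ϵ)^{1/2}. Then m > N implies 19/m^2 < ϵ.

N = (19/ϵ)^{1/2}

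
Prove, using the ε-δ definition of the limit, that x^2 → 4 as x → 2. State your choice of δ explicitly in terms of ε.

Let ε > 0 be given. We seek δ > 0 with 0 < |x − 2| < δ ⇒ |x^2 − 4| < ε.
Factor: x^2 − 4 = (x − 2)(x + 2), so |x^2 − 4| = |x − 2|·|x + 2|.
Restrict δ ≤ 1. Then |x − 2| < 1 gives |x| < 3, so by the triangle inequality |x + 2| ≤ 3 + 2 = 5.
Hence |x^2 − 4| ≤ 5|x − 2|, which is < ε once |x − 2| < ε/5.
Take δ = min(1, ε/5). If 0 < |x − 2| < δ then both bounds hold and |x^2 − 4| ≤ 5|x − 2| < 5·(ε/5) = ε.

δ = min(1, ε/5)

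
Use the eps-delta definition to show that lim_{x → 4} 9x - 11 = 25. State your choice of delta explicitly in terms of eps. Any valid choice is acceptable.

Suppose eps > 0. We need delta > 0 so that 0 < |x − 4| < delta implies |(9x - 11) − 25| < eps.
|(9x - 11) − 25| = |9x - 36| = 9|x − 4|.
Thus it suffices that |x − 4| < eps/9.
Choosing delta = eps/9 gives |(9x - 11) − 25| = 9|x − 4| < eps whenever |x − 4| < delta.

delta = eps/9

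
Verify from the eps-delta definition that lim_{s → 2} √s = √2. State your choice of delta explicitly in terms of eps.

Suppose eps > 0. We want delta > 0 such that 0 < |s − 2| < delta implies |√s − √2| < eps.
Rationalise: √s − √2 = (s − 2)/(√s + √2), so |√s − √2| = |s − 2|/(√s + √2).
Restrict delta ≤ 2 so that |s − 2| < 2 forces s > 0, and then √s + √2 > √2.
Hence |√s − √2| < |s − 2|/√2, which is < eps once |s − 2| < √2·eps.
Take delta = min(2, √2·eps). If 0 < |s − 2| < delta then s > 0 and |√s − √2| < |s − 2|/√2 < eps.

delta = min(2, √2·eps)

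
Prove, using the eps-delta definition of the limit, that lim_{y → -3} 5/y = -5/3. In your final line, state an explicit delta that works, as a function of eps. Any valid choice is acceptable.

delta = min(3/2, (9/10)eps)

Suppose eps > 0. We seek delta > 0 such that 0 < |y + 3| < delta implies |5/y + 5/3| < eps.
|5/y + 5/3| = 5·|-3 − y|/(3·|y|) = 5|y + 3|/(3|y|).
Restrict delta ≤ 3/2. Then |y + 3| < 3/2 gives |y| > 3/2, so 3|y| > 9/2.
Then |5/y + 5/3| < 5|y + 3|/(9/2), which is < eps when |y + 3| < (9/10)eps.
Take delta = min(3/2, (9/10)eps). Then 0 < |y + 3| < delta gives both |y + 3| < 3/2 and |y + 3| < (9/10)eps, so |5/y + 5/3| < eps.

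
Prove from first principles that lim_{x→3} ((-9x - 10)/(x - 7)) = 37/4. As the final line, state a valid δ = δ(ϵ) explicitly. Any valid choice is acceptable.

Let ϵ > 0. We want δ > 0 with 0 < |x − 3| < δ ⇒ |(-9x - 10)/(x - 7) − (37/4)| < ϵ.
Combining over a common denominator, (-9x - 10)/(x - 7) − (37/4) = [(-9x - 10)·(-4) − (-37)·(x - 7)] / [(-4)·(x - 7)] = 73(x − 3) / ((-4)(x - 7)).
So |(-9x - 10)/(x - 7) − (37/4)| = 73|x − 3| / (4·|x − 7|).
Restrict δ ≤ 2. Then |x − 3| < 2 gives |x − 7| = |(x − 3) + (-4)| ≥ 4 − 2 = 2.
Hence |(-9x - 10)/(x - 7) − (37/4)| < 73|x − 3|/(4·2) = (73/8)|x − 3|, which is < ϵ once |x − 3| < (8/73)ϵ.
Take δ = min(2, (8/73)ϵ). Then 0 < |x − 3| < δ forces both bounds, so |(-9x - 10)/(x - 7) − (37/4)| < ϵ.

δ = min(2, (8/73)ϵ)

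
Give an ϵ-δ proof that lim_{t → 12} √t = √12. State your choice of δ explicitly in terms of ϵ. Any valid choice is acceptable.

δ = min(12, √12·ϵ)

Suppose ϵ > 0. We want δ > 0 such that 0 < |t − 12| < δ implies |√t − √12| < ϵ.
Rationalise: √t − √12 = (t − 12)/(√t + √12), so |√t − √12| = |t − 12|/(√t + √12).
Restrict δ ≤ 12 so that |t − 12| < 12 forces t > 0, and then √t + √12 > √12.
Hence |√t − √12| < |t − 12|/√12, which is < ϵ once |t − 12| < √12·ϵ.
Take δ = min(12, √12·ϵ). If 0 < |t − 12| < δ then t > 0 and |√t − √12| < |t − 12|/√12 < ϵ.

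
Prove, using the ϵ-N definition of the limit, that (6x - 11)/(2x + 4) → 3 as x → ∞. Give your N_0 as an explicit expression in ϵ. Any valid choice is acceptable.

Let ϵ > 0 be given. We seek N_0 > 0 such that x > N_0 implies |(6x - 11)/(2x + 4) − 3| < ϵ.
(6x - 11)/(2x + 4) − 3 = (2(6x - 11) − 6(2x + 4)) / (2(2x + 4)) = -46/(2(2x + 4)).
For x > 0 we have 2x + 4 > 2x, so |(6x - 11)/(2x + 4) − 3| = 46/(2(2x + 4)) < 46/(2·2x) = (23/2)/x.
Thus |(6x - 11)/(2x + 4) − 3| < ϵ whenever x > (23/2)/ϵ.
Take N_0 = (23/2)/ϵ. If x > N_0 then |(6x - 11)/(2x + 4) − 3| < (23/2)/x < ϵ.

N_0 = (23/2)/ϵ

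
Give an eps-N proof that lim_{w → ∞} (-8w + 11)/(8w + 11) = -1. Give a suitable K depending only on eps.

Fix eps > 0. We seek K > 0 such that w > K implies |(-8w + 11)/(8w + 11) + 1| < eps.
(-8w + 11)/(8w + 11) + 1 = (8(-8w + 11) − (-8)(8w + 11)) / (8(8w + 11)) = 176/(8(8w + 11)).
For w > 0 we have 8w + 11 > 8w, so |(-8w + 11)/(8w + 11) + 1| = 176/(8(8w + 11)) < 176/(8·8w) = (11/4)/w.
Thus |(-8w + 11)/(8w + 11) + 1| < eps whenever w > (11/4)/eps.
Take K = (11/4)/eps. If w > K then |(-8w + 11)/(8w + 11) + 1| < (11/4)/w < eps.

K = (11/4)/eps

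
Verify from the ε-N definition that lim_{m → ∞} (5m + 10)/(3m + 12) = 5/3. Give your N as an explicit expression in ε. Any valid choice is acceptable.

N = (10/3)/ε

Fix ε > 0. For m ≥ 1, |(5m + 10)/(3m + 12) − (5/3)| = |-30|/(3(3m + 12)) = 30/(3(3m + 12)).
Since 3m + 12 ≥ 3m for m ≥ 1, this is ≤ 30/(3·3m) = (10/3)/m.
So |(5m + 10)/(3m + 12) − (5/3)| < ε whenever m > (10/3)/ε.
Take N = (10/3)/ε. If m > N then |(5m + 10)/(3m + 12) − (5/3)| ≤ (10/3)/m < ε.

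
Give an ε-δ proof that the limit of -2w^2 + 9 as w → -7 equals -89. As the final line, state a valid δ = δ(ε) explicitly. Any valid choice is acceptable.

Let ε > 0. We want δ > 0 such that 0 < |w + 7| < δ implies |(-2w^2 + 9) + 89| < ε.
(-2w^2 + 9) + 89 = -2w^2 + 98 = (w + 7)(-2w + 14).
So |(-2w^2 + 9) + 89| = |w + 7|·|-2w + 14|.
Require δ ≤ 1. Then |w + 7| < 1 gives |w| < 8, and by the triangle inequality |-2w + 14| ≤ 2·8 + 14 = 30.
Hence |(-2w^2 + 9) + 89| ≤ 30|w + 7| < ε provided |w + 7| < ε/30.
Take δ = min(1, ε/30). Then 0 < |w + 7| < δ gives both |w + 7| < 1 and |w + 7| < ε/30, so |(-2w^2 + 9) + 89| < ε.

δ = min(1, ε/30)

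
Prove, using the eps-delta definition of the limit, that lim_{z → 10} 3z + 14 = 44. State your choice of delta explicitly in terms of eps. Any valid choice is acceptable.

Suppose eps > 0. We need delta > 0 so that 0 < |z − 10| < delta implies |(3z + 14) − 44| < eps.
|(3z + 14) − 44| = |3z - 30| = 3|z − 10|.
Thus it suffices that |z − 10| < eps/3.
Take delta = eps/3. If 0 < |z − 10| < delta then |(3z + 14) − 44| = 3|z − 10| < 3·(eps/3) = eps.

delta = eps/3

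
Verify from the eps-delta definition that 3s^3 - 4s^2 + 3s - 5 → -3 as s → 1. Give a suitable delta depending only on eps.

delta = min(2, eps/32)

Fix eps > 0. We want delta > 0 such that 0 < |s − 1| < delta implies |(3s^3 - 4s^2 + 3s - 5) + 3| < eps.
(3s^3 - 4s^2 + 3s - 5) + 3 = 3s^3 - 4s^2 + 3s - 2 = (s − 1)(3s^2 - s + 2).
So |(3s^3 - 4s^2 + 3s - 5) + 3| = |s − 1|·|3s^2 - s + 2|.
Require delta ≤ 2. Then |s − 1| < 2 gives |s| < 3, and by the triangle inequality |3s^2 - s + 2| ≤ 3·3^2 + 3 + 2 = 32.
Hence |(3s^3 - 4s^2 + 3s - 5) + 3| ≤ 32|s − 1| < eps provided |s − 1| < eps/32.
Choosing delta = min(2, eps/32) ensures both conditions, hence |(3s^3 - 4s^2 + 3s - 5) + 3| < eps.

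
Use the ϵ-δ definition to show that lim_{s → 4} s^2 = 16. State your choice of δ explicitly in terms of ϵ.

Let ϵ > 0. We seek δ > 0 with 0 < |s − 4| < δ ⇒ |s^2 − 16| < ϵ.
Factor: s^2 − 16 = (s − 4)(s + 4), so |s^2 − 16| = |s − 4|·|s + 4|.
Impose δ ≤ 1 so that |s| < 5; then |s + 4| ≤ 9.
Hence |s^2 − 16| ≤ 9|s − 4|, which is < ϵ once |s − 4| < ϵ/9.
Take δ = min(1, ϵ/9). If 0 < |s − 4| < δ then both bounds hold and |s^2 − 16| ≤ 9|s − 4| < 9·(ϵ/9) = ϵ.

δ = min(1, ϵ/9)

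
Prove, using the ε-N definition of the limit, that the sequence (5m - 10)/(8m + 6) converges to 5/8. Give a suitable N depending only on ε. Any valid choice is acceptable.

N = (55/32)/ε

Let ε > 0 be given. For m ≥ 1, |(5m - 10)/(8m + 6) − (5/8)| = |-110|/(8(8m + 6)) = 110/(8(8m + 6)).
Since 8m + 6 ≥ 8m for m ≥ 1, this is ≤ 110/(8·8m) = (55/32)/m.
So |(5m - 10)/(8m + 6) − (5/8)| < ε whenever m > (55/32)/ε.
Take N = (55/32)/ε. If m > N then |(5m - 10)/(8m + 6) − (5/8)| ≤ (55/32)/m < ε.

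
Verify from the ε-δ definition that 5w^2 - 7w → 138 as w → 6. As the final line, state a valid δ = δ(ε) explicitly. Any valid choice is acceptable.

Fix ε > 0. We want δ > 0 such that 0 < |w − 6| < δ implies |(5w^2 - 7w) − 138| < ε.
(5w^2 - 7w) − 138 = 5w^2 - 7w - 138 = (w − 6)(5w + 23).
So |(5w^2 - 7w) − 138| = |w − 6|·|5w + 23|.
Require δ ≤ 1. Then |w − 6| < 1 gives |w| < 7, and by the triangle inequality |5w + 23| ≤ 5·7 + 23 = 58.
Hence |(5w^2 - 7w) − 138| ≤ 58|w − 6| < ε provided |w − 6| < ε/58.
Choosing δ = min(1, ε/58) ensures both conditions, hence |(5w^2 - 7w) − 138| < ε.

δ = min(1, ε/58)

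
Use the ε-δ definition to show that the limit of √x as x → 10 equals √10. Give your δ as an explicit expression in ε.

Let ε > 0. We want δ > 0 such that 0 < |x − 10| < δ implies |√x − √10| < ε.
Rationalise: √x − √10 = (x − 10)/(√x + √10), so |√x − √10| = |x − 10|/(√x + √10).
Restrict δ ≤ 10 so that |x − 10| < 10 forces x > 0, and then √x + √10 > √10.
Hence |√x − √10| < |x − 10|/√10, which is < ε once |x − 10| < √10·ε.
Take δ = min(10, √10·ε). If 0 < |x − 10| < δ then x > 0 and |√x − √10| < |x − 10|/√10 < ε.

δ = min(10, √10·ε)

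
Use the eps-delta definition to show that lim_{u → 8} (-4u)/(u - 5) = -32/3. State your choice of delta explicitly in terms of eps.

delta = min(3/2, (9/40)eps)

Fix eps > 0. We want delta > 0 with 0 < |u − 8| < delta ⇒ |(-4u)/(u - 5) + 32/3| < eps.
Combining over a common denominator, (-4u)/(u - 5) + 32/3 = [(-4u)·3 − (-32)·(u - 5)] / [3·(u - 5)] = 20(u − 8) / (3(u - 5)).
So |(-4u)/(u - 5) + 32/3| = 20|u − 8| / (3·|u − 5|).
Restrict delta ≤ 3/2. Then |u − 8| < 3/2 gives |u − 5| = |(u − 8) + 3| ≥ 3 − 3/2 = 3/2.
Hence |(-4u)/(u - 5) + 32/3| < 20|u − 8|/(3·(3/2)) = (40/9)|u − 8|, which is < eps once |u − 8| < (9/40)eps.
Take delta = min(3/2, (9/40)eps). Then 0 < |u − 8| < delta forces both bounds, so |(-4u)/(u - 5) + 32/3| < eps.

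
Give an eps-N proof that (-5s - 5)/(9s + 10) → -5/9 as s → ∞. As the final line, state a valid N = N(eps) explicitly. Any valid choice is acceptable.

Fix eps > 0. We seek N > 0 such that s > N implies |(-5s - 5)/(9s + 10) + 5/9| < eps.
(-5s - 5)/(9s + 10) + 5/9 = (9(-5s - 5) − (-5)(9s + 10)) / (9(9s + 10)) = 5/(9(9s + 10)).
For s > 0 we have 9s + 10 > 9s, so |(-5s - 5)/(9s + 10) + 5/9| = 5/(9(9s + 10)) < 5/(9·9s) = (5/81)/s.
Thus |(-5s - 5)/(9s + 10) + 5/9| < eps whenever s > (5/81)/eps.
Take N = (5/81)/eps. If s > N then |(-5s - 5)/(9s + 10) + 5/9| < (5/81)/s < eps.

N = (5/81)/eps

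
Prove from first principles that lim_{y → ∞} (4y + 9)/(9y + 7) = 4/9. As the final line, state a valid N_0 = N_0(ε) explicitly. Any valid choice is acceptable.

Let ε > 0 be given. We seek N_0 > 0 such that y > N_0 implies |(4y + 9)/(9y + 7) − (4/9)| < ε.
(4y + 9)/(9y + 7) − (4/9) = (9(4y + 9) − 4(9y + 7)) / (9(9y + 7)) = 53/(9(9y + 7)).
For y > 0 we have 9y + 7 > 9y, so |(4y + 9)/(9y + 7) − (4/9)| = 53/(9(9y + 7)) < 53/(9·9y) = (53/81)/y.
Thus |(4y + 9)/(9y + 7) − (4/9)| < ε whenever y > (53/81)/ε.
Take N_0 = (53/81)/ε. If y > N_0 then |(4y + 9)/(9y + 7) − (4/9)| < (53/81)/y < ε.

N_0 = (53/81)/ε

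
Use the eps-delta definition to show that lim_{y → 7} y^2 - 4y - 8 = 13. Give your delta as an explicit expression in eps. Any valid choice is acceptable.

delta = min(2, eps/12)

Let eps > 0. We want delta > 0 such that 0 < |y − 7| < delta implies |(y^2 - 4y - 8) − 13| < eps.
(y^2 - 4y - 8) − 13 = y^2 - 4y - 21 = (y − 7)(y + 3).
So |(y^2 - 4y - 8) − 13| = |y − 7|·|y + 3|.
Assume first that |y − 7| < 2, so |y| < 9. Then |y + 3| ≤ 9 + 3 = 12.
Hence |(y^2 - 4y - 8) − 13| ≤ 12|y − 7| < eps provided |y − 7| < eps/12.
Choosing delta = min(2, eps/12) ensures both conditions, hence |(y^2 - 4y - 8) − 13| < eps.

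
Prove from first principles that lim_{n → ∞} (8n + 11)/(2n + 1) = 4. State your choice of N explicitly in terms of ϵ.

N = (7/2)/ϵ

Let ϵ > 0. For n ≥ 1, |(8n + 11)/(2n + 1) − 4| = |14|/(2(2n + 1)) = 14/(2(2n + 1)).
Since 2n + 1 ≥ 2n for n ≥ 1, this is ≤ 14/(2·2n) = (7/2)/n.
So |(8n + 11)/(2n + 1) − 4| < ϵ whenever n > (7/2)/ϵ.
Take N = (7/2)/ϵ. If n > N then |(8n + 11)/(2n + 1) − 4| ≤ (7/2)/n < ϵ.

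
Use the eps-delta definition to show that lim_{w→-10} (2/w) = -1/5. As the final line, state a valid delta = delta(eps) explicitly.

Suppose eps > 0. We seek delta > 0 such that 0 < |w + 10| < delta implies |2/w + 1/5| < eps.
|2/w + 1/5| = 2·|-10 − w|/(10·|w|) = 2|w + 10|/(10|w|).
Restrict delta ≤ 5. Then |w + 10| < 5 gives |w| > 5, so 10|w| > 50.
Then |2/w + 1/5| < 2|w + 10|/50, which is < eps when |w + 10| < 25eps.
Take delta = min(5, 25eps). Then 0 < |w + 10| < delta gives both |w + 10| < 5 and |w + 10| < 25eps, so |2/w + 1/5| < eps.

delta = min(5, 25eps)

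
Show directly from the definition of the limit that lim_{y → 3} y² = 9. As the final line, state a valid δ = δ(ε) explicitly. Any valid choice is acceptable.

δ = min(2, ε/8)

Let ε > 0. We seek δ > 0 with 0 < |y − 3| < δ ⇒ |y² − 9| < ε.
Factor: y² − 9 = (y − 3)(y + 3), so |y² − 9| = |y − 3|·|y + 3|.
Impose δ ≤ 2 so that |y| < 5; then |y + 3| ≤ 8.
Hence |y² − 9| ≤ 8|y − 3|, which is < ε once |y − 3| < ε/8.
Take δ = min(2, ε/8). If 0 < |y − 3| < δ then both bounds hold and |y² − 9| ≤ 8|y − 3| < 8·(ε/8) = ε.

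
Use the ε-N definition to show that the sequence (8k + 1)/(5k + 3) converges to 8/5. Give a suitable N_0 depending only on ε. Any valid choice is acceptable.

Suppose ε > 0. For k ≥ 1, |(8k + 1)/(5k + 3) − (8/5)| = |-19|/(5(5k + 3)) = 19/(5(5k + 3)).
Since 5k + 3 ≥ 5k for k ≥ 1, this is ≤ 19/(5·5k) = (19/25)/k.
So |(8k + 1)/(5k + 3) − (8/5)| < ε whenever k > (19/25)/ε.
Take N_0 = (19/25)/ε. If k > N_0 then |(8k + 1)/(5k + 3) − (8/5)| ≤ (19/25)/k < ε.

N_0 = (19/25)/ε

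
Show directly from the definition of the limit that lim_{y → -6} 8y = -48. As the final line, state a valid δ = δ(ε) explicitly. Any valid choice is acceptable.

Let ε > 0 be given. We need δ > 0 so that 0 < |y + 6| < δ implies |(8y) + 48| < ε.
|(8y) + 48| = |8y + 48| = 8|y + 6|.
Thus it suffices that |y + 6| < ε/8.
Choosing δ = ε/8 gives |(8y) + 48| = 8|y + 6| < ε whenever |y + 6| < δ.

δ = ε/8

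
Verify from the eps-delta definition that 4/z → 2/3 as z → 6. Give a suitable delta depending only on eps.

delta = min(3, (9/2)eps)

Let eps > 0. We seek delta > 0 such that 0 < |z − 6| < delta implies |4/z − (2/3)| < eps.
|4/z − (2/3)| = 4·|6 − z|/(6·|z|) = 4|z − 6|/(6|z|).
Restrict delta ≤ 3. Then |z − 6| < 3 gives |z| > 3, so 6|z| > 18.
Then |4/z − (2/3)| < 4|z − 6|/18, which is < eps when |z − 6| < (9/2)eps.
Take delta = min(3, (9/2)eps). Then 0 < |z − 6| < delta gives both |z − 6| < 3 and |z − 6| < (9/2)eps, so |4/z − (2/3)| < eps.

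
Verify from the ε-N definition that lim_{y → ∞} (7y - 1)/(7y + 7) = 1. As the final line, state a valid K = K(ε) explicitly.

K = (8/7)/ε

Fix ε > 0. We seek K > 0 such that y > K implies |(7y - 1)/(7y + 7) − 1| < ε.
(7y - 1)/(7y + 7) − 1 = (7(7y - 1) − 7(7y + 7)) / (7(7y + 7)) = -56/(7(7y + 7)).
For y > 0 we have 7y + 7 > 7y, so |(7y - 1)/(7y + 7) − 1| = 56/(7(7y + 7)) < 56/(7·7y) = (8/7)/y.
Thus |(7y - 1)/(7y + 7) − 1| < ε whenever y > (8/7)/ε.
Take K = (8/7)/ε. If y > K then |(7y - 1)/(7y + 7) − 1| < (8/7)/y < ε.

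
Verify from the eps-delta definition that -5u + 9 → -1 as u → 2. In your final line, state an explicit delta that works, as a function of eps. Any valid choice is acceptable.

Suppose eps > 0. We need delta > 0 so that 0 < |u − 2| < delta implies |(-5u + 9) + 1| < eps.
|(-5u + 9) + 1| = |-5u + 10| = 5|u − 2|.
Thus it suffices that |u − 2| < eps/5.
Choosing delta = eps/5 gives |(-5u + 9) + 1| = 5|u − 2| < eps whenever |u − 2| < delta.

delta = eps/5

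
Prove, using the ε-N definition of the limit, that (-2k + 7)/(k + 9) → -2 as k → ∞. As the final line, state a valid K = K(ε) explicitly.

Let ε > 0 be given. For k ≥ 1, |(-2k + 7)/(k + 9) + 2| = |25|/((k + 9)) = 25/((k + 9)).
Since k + 9 ≥ k for k ≥ 1, this is ≤ 25/(k) = 25/k.
So |(-2k + 7)/(k + 9) + 2| < ε whenever k > 25/ε.
Take K = 25/ε. If k > K then |(-2k + 7)/(k + 9) + 2| ≤ 25/k < ε.

K = 25/ε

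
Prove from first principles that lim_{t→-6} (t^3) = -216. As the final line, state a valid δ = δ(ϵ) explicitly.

δ = min(2, ϵ/148)

Let ϵ > 0 be given. We seek δ > 0 with 0 < |t + 6| < δ ⇒ |t^3 + 216| < ϵ.
Factor: t^3 + 216 = (t + 6)(t^2 - 6t + 36), so |t^3 + 216| = |t + 6|·|t^2 - 6t + 36|.
Impose δ ≤ 2 so that |t| < 8; then |t^2 - 6t + 36| ≤ 148.
Hence |t^3 + 216| ≤ 148|t + 6|, which is < ϵ once |t + 6| < ϵ/148.
Take δ = min(2, ϵ/148). If 0 < |t + 6| < δ then both bounds hold and |t^3 + 216| ≤ 148|t + 6| < 148·(ϵ/148) = ϵ.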